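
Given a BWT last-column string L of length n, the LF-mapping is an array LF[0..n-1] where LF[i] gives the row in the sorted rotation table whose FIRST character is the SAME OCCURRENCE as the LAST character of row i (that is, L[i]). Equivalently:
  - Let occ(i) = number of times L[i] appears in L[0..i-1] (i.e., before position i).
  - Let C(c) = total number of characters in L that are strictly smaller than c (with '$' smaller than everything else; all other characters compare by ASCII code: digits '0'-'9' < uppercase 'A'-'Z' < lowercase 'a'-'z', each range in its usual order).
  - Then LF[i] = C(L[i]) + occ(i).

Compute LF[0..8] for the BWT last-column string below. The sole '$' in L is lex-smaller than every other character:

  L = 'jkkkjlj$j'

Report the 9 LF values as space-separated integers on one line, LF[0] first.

Answer: 1 5 6 7 2 8 3 0 4

Derivation:
Char counts: '$':1, 'j':4, 'k':3, 'l':1
C (first-col start): C('$')=0, C('j')=1, C('k')=5, C('l')=8
L[0]='j': occ=0, LF[0]=C('j')+0=1+0=1
L[1]='k': occ=0, LF[1]=C('k')+0=5+0=5
L[2]='k': occ=1, LF[2]=C('k')+1=5+1=6
L[3]='k': occ=2, LF[3]=C('k')+2=5+2=7
L[4]='j': occ=1, LF[4]=C('j')+1=1+1=2
L[5]='l': occ=0, LF[5]=C('l')+0=8+0=8
L[6]='j': occ=2, LF[6]=C('j')+2=1+2=3
L[7]='$': occ=0, LF[7]=C('$')+0=0+0=0
L[8]='j': occ=3, LF[8]=C('j')+3=1+3=4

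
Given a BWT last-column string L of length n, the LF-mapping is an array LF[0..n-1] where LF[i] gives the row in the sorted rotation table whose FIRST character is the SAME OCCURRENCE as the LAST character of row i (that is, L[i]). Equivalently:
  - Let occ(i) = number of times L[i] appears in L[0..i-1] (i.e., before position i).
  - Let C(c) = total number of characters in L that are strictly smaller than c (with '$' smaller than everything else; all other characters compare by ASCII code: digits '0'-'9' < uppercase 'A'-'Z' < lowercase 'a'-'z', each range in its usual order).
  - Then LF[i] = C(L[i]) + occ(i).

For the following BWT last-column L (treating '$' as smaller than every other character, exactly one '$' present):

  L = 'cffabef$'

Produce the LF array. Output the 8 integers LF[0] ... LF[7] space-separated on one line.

Char counts: '$':1, 'a':1, 'b':1, 'c':1, 'e':1, 'f':3
C (first-col start): C('$')=0, C('a')=1, C('b')=2, C('c')=3, C('e')=4, C('f')=5
L[0]='c': occ=0, LF[0]=C('c')+0=3+0=3
L[1]='f': occ=0, LF[1]=C('f')+0=5+0=5
L[2]='f': occ=1, LF[2]=C('f')+1=5+1=6
L[3]='a': occ=0, LF[3]=C('a')+0=1+0=1
L[4]='b': occ=0, LF[4]=C('b')+0=2+0=2
L[5]='e': occ=0, LF[5]=C('e')+0=4+0=4
L[6]='f': occ=2, LF[6]=C('f')+2=5+2=7
L[7]='$': occ=0, LF[7]=C('$')+0=0+0=0

Answer: 3 5 6 1 2 4 7 0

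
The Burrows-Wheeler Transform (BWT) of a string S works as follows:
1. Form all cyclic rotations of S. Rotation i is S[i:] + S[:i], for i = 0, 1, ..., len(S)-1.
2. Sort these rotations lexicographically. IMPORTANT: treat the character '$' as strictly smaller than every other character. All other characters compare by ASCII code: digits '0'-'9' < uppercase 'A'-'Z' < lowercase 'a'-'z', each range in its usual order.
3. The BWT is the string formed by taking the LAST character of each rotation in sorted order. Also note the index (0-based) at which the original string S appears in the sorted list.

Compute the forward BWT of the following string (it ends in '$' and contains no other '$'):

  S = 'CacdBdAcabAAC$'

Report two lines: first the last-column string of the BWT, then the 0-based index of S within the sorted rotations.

Answer: CbAddA$cCaAaBc
6

Derivation:
All 14 rotations (rotation i = S[i:]+S[:i]):
  rot[0] = CacdBdAcabAAC$
  rot[1] = acdBdAcabAAC$C
  rot[2] = cdBdAcabAAC$Ca
  rot[3] = dBdAcabAAC$Cac
  rot[4] = BdAcabAAC$Cacd
  rot[5] = dAcabAAC$CacdB
  rot[6] = AcabAAC$CacdBd
  rot[7] = cabAAC$CacdBdA
  rot[8] = abAAC$CacdBdAc
  rot[9] = bAAC$CacdBdAca
  rot[10] = AAC$CacdBdAcab
  rot[11] = AC$CacdBdAcabA
  rot[12] = C$CacdBdAcabAA
  rot[13] = $CacdBdAcabAAC
Sorted (with $ < everything):
  sorted[0] = $CacdBdAcabAAC  (last char: 'C')
  sorted[1] = AAC$CacdBdAcab  (last char: 'b')
  sorted[2] = AC$CacdBdAcabA  (last char: 'A')
  sorted[3] = AcabAAC$CacdBd  (last char: 'd')
  sorted[4] = BdAcabAAC$Cacd  (last char: 'd')
  sorted[5] = C$CacdBdAcabAA  (last char: 'A')
  sorted[6] = CacdBdAcabAAC$  (last char: '$')
  sorted[7] = abAAC$CacdBdAc  (last char: 'c')
  sorted[8] = acdBdAcabAAC$C  (last char: 'C')
  sorted[9] = bAAC$CacdBdAca  (last char: 'a')
  sorted[10] = cabAAC$CacdBdA  (last char: 'A')
  sorted[11] = cdBdAcabAAC$Ca  (last char: 'a')
  sorted[12] = dAcabAAC$CacdB  (last char: 'B')
  sorted[13] = dBdAcabAAC$Cac  (last char: 'c')
Last column: CbAddA$cCaAaBc
Original string S is at sorted index 6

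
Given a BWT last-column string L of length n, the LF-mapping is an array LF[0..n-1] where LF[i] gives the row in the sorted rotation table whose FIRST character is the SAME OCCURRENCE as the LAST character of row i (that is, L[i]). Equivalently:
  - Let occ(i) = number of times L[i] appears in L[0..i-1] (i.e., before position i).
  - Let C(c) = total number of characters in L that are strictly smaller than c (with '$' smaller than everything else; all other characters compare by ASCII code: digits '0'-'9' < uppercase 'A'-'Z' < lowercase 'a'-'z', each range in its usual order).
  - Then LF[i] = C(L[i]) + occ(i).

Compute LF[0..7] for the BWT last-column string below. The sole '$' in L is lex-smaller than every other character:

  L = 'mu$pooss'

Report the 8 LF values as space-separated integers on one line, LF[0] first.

Char counts: '$':1, 'm':1, 'o':2, 'p':1, 's':2, 'u':1
C (first-col start): C('$')=0, C('m')=1, C('o')=2, C('p')=4, C('s')=5, C('u')=7
L[0]='m': occ=0, LF[0]=C('m')+0=1+0=1
L[1]='u': occ=0, LF[1]=C('u')+0=7+0=7
L[2]='$': occ=0, LF[2]=C('$')+0=0+0=0
L[3]='p': occ=0, LF[3]=C('p')+0=4+0=4
L[4]='o': occ=0, LF[4]=C('o')+0=2+0=2
L[5]='o': occ=1, LF[5]=C('o')+1=2+1=3
L[6]='s': occ=0, LF[6]=C('s')+0=5+0=5
L[7]='s': occ=1, LF[7]=C('s')+1=5+1=6

Answer: 1 7 0 4 2 3 5 6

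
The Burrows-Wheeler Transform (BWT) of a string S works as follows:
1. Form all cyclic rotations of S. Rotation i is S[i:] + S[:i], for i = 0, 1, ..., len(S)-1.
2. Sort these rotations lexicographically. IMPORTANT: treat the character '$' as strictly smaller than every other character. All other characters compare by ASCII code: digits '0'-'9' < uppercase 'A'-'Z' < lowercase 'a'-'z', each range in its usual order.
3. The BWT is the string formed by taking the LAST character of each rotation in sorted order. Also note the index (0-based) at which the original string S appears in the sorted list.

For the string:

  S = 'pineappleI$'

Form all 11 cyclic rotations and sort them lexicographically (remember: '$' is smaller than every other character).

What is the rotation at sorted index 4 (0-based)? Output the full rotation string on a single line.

All 11 rotations (rotation i = S[i:]+S[:i]):
  rot[0] = pineappleI$
  rot[1] = ineappleI$p
  rot[2] = neappleI$pi
  rot[3] = eappleI$pin
  rot[4] = appleI$pine
  rot[5] = ppleI$pinea
  rot[6] = pleI$pineap
  rot[7] = leI$pineapp
  rot[8] = eI$pineappl
  rot[9] = I$pineapple
  rot[10] = $pineappleI
Sorted (with $ < everything):
  sorted[0] = $pineappleI
  sorted[1] = I$pineapple
  sorted[2] = appleI$pine
  sorted[3] = eI$pineappl
  sorted[4] = eappleI$pin
  sorted[5] = ineappleI$p
  sorted[6] = leI$pineapp
  sorted[7] = neappleI$pi
  sorted[8] = pineappleI$
  sorted[9] = pleI$pineap
  sorted[10] = ppleI$pinea
sorted[4] = eappleI$pin

Answer: eappleI$pin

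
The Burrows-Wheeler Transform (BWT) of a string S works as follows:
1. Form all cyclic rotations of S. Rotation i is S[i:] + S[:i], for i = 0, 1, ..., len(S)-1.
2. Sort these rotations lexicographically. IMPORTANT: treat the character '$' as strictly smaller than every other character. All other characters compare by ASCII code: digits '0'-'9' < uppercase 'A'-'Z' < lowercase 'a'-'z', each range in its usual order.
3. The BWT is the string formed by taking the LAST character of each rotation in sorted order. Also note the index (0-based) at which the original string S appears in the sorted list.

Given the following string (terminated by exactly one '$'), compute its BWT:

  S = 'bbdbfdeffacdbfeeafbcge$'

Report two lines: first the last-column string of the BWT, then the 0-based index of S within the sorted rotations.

Answer: efe$fbddabbcfgefdfabbec
3

Derivation:
All 23 rotations (rotation i = S[i:]+S[:i]):
  rot[0] = bbdbfdeffacdbfeeafbcge$
  rot[1] = bdbfdeffacdbfeeafbcge$b
  rot[2] = dbfdeffacdbfeeafbcge$bb
  rot[3] = bfdeffacdbfeeafbcge$bbd
  rot[4] = fdeffacdbfeeafbcge$bbdb
  rot[5] = deffacdbfeeafbcge$bbdbf
  rot[6] = effacdbfeeafbcge$bbdbfd
  rot[7] = ffacdbfeeafbcge$bbdbfde
  rot[8] = facdbfeeafbcge$bbdbfdef
  rot[9] = acdbfeeafbcge$bbdbfdeff
  rot[10] = cdbfeeafbcge$bbdbfdeffa
  rot[11] = dbfeeafbcge$bbdbfdeffac
  rot[12] = bfeeafbcge$bbdbfdeffacd
  rot[13] = feeafbcge$bbdbfdeffacdb
  rot[14] = eeafbcge$bbdbfdeffacdbf
  rot[15] = eafbcge$bbdbfdeffacdbfe
  rot[16] = afbcge$bbdbfdeffacdbfee
  rot[17] = fbcge$bbdbfdeffacdbfeea
  rot[18] = bcge$bbdbfdeffacdbfeeaf
  rot[19] = cge$bbdbfdeffacdbfeeafb
  rot[20] = ge$bbdbfdeffacdbfeeafbc
  rot[21] = e$bbdbfdeffacdbfeeafbcg
  rot[22] = $bbdbfdeffacdbfeeafbcge
Sorted (with $ < everything):
  sorted[0] = $bbdbfdeffacdbfeeafbcge  (last char: 'e')
  sorted[1] = acdbfeeafbcge$bbdbfdeff  (last char: 'f')
  sorted[2] = afbcge$bbdbfdeffacdbfee  (last char: 'e')
  sorted[3] = bbdbfdeffacdbfeeafbcge$  (last char: '$')
  sorted[4] = bcge$bbdbfdeffacdbfeeaf  (last char: 'f')
  sorted[5] = bdbfdeffacdbfeeafbcge$b  (last char: 'b')
  sorted[6] = bfdeffacdbfeeafbcge$bbd  (last char: 'd')
  sorted[7] = bfeeafbcge$bbdbfdeffacd  (last char: 'd')
  sorted[8] = cdbfeeafbcge$bbdbfdeffa  (last char: 'a')
  sorted[9] = cge$bbdbfdeffacdbfeeafb  (last char: 'b')
  sorted[10] = dbfdeffacdbfeeafbcge$bb  (last char: 'b')
  sorted[11] = dbfeeafbcge$bbdbfdeffac  (last char: 'c')
  sorted[12] = deffacdbfeeafbcge$bbdbf  (last char: 'f')
  sorted[13] = e$bbdbfdeffacdbfeeafbcg  (last char: 'g')
  sorted[14] = eafbcge$bbdbfdeffacdbfe  (last char: 'e')
  sorted[15] = eeafbcge$bbdbfdeffacdbf  (last char: 'f')
  sorted[16] = effacdbfeeafbcge$bbdbfd  (last char: 'd')
  sorted[17] = facdbfeeafbcge$bbdbfdef  (last char: 'f')
  sorted[18] = fbcge$bbdbfdeffacdbfeea  (last char: 'a')
  sorted[19] = fdeffacdbfeeafbcge$bbdb  (last char: 'b')
  sorted[20] = feeafbcge$bbdbfdeffacdb  (last char: 'b')
  sorted[21] = ffacdbfeeafbcge$bbdbfde  (last char: 'e')
  sorted[22] = ge$bbdbfdeffacdbfeeafbc  (last char: 'c')
Last column: efe$fbddabbcfgefdfabbec
Original string S is at sorted index 3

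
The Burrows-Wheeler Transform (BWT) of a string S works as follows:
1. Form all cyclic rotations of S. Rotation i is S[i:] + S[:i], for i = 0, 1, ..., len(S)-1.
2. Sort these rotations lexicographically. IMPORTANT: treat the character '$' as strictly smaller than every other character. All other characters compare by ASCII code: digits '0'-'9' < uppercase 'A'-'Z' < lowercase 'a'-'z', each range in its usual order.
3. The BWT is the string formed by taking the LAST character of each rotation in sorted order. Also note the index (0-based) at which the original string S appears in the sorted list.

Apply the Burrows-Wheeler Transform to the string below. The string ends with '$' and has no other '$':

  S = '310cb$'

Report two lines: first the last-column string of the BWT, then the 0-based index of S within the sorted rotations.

Answer: b13$c0
3

Derivation:
All 6 rotations (rotation i = S[i:]+S[:i]):
  rot[0] = 310cb$
  rot[1] = 10cb$3
  rot[2] = 0cb$31
  rot[3] = cb$310
  rot[4] = b$310c
  rot[5] = $310cb
Sorted (with $ < everything):
  sorted[0] = $310cb  (last char: 'b')
  sorted[1] = 0cb$31  (last char: '1')
  sorted[2] = 10cb$3  (last char: '3')
  sorted[3] = 310cb$  (last char: '$')
  sorted[4] = b$310c  (last char: 'c')
  sorted[5] = cb$310  (last char: '0')
Last column: b13$c0
Original string S is at sorted index 3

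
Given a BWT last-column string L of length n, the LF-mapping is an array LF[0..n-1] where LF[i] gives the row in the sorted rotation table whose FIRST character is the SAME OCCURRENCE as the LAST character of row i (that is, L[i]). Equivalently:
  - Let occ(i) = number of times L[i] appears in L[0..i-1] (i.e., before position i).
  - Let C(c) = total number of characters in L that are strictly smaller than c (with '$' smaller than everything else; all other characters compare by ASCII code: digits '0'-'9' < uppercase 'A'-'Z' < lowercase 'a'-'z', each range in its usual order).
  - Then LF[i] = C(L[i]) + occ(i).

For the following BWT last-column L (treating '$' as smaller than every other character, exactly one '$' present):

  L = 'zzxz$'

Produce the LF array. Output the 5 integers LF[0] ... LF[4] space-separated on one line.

Answer: 2 3 1 4 0

Derivation:
Char counts: '$':1, 'x':1, 'z':3
C (first-col start): C('$')=0, C('x')=1, C('z')=2
L[0]='z': occ=0, LF[0]=C('z')+0=2+0=2
L[1]='z': occ=1, LF[1]=C('z')+1=2+1=3
L[2]='x': occ=0, LF[2]=C('x')+0=1+0=1
L[3]='z': occ=2, LF[3]=C('z')+2=2+2=4
L[4]='$': occ=0, LF[4]=C('$')+0=0+0=0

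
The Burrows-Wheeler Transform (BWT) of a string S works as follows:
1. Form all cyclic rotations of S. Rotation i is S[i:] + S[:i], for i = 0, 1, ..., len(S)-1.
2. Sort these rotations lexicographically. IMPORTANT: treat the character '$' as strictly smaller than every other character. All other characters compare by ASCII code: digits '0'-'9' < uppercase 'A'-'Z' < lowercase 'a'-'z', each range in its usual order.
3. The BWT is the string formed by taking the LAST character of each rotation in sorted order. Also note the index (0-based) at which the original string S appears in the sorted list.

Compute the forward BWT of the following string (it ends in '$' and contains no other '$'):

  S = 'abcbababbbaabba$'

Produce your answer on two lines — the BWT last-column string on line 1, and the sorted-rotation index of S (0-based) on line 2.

All 16 rotations (rotation i = S[i:]+S[:i]):
  rot[0] = abcbababbbaabba$
  rot[1] = bcbababbbaabba$a
  rot[2] = cbababbbaabba$ab
  rot[3] = bababbbaabba$abc
  rot[4] = ababbbaabba$abcb
  rot[5] = babbbaabba$abcba
  rot[6] = abbbaabba$abcbab
  rot[7] = bbbaabba$abcbaba
  rot[8] = bbaabba$abcbabab
  rot[9] = baabba$abcbababb
  rot[10] = aabba$abcbababbb
  rot[11] = abba$abcbababbba
  rot[12] = bba$abcbababbbaa
  rot[13] = ba$abcbababbbaab
  rot[14] = a$abcbababbbaabb
  rot[15] = $abcbababbbaabba
Sorted (with $ < everything):
  sorted[0] = $abcbababbbaabba  (last char: 'a')
  sorted[1] = a$abcbababbbaabb  (last char: 'b')
  sorted[2] = aabba$abcbababbb  (last char: 'b')
  sorted[3] = ababbbaabba$abcb  (last char: 'b')
  sorted[4] = abba$abcbababbba  (last char: 'a')
  sorted[5] = abbbaabba$abcbab  (last char: 'b')
  sorted[6] = abcbababbbaabba$  (last char: '$')
  sorted[7] = ba$abcbababbbaab  (last char: 'b')
  sorted[8] = baabba$abcbababb  (last char: 'b')
  sorted[9] = bababbbaabba$abc  (last char: 'c')
  sorted[10] = babbbaabba$abcba  (last char: 'a')
  sorted[11] = bba$abcbababbbaa  (last char: 'a')
  sorted[12] = bbaabba$abcbabab  (last char: 'b')
  sorted[13] = bbbaabba$abcbaba  (last char: 'a')
  sorted[14] = bcbababbbaabba$a  (last char: 'a')
  sorted[15] = cbababbbaabba$ab  (last char: 'b')
Last column: abbbab$bbcaabaab
Original string S is at sorted index 6

Answer: abbbab$bbcaabaab
6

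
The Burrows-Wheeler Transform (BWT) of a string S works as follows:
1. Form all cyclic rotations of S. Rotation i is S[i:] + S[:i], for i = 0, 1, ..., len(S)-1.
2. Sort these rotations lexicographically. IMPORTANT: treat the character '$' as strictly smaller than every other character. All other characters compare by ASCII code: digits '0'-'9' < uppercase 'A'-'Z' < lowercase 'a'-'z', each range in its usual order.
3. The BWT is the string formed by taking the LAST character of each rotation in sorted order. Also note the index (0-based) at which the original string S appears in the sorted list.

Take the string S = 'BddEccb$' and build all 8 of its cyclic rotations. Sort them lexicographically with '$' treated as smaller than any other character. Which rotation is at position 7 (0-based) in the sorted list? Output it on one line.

Answer: ddEccb$B

Derivation:
All 8 rotations (rotation i = S[i:]+S[:i]):
  rot[0] = BddEccb$
  rot[1] = ddEccb$B
  rot[2] = dEccb$Bd
  rot[3] = Eccb$Bdd
  rot[4] = ccb$BddE
  rot[5] = cb$BddEc
  rot[6] = b$BddEcc
  rot[7] = $BddEccb
Sorted (with $ < everything):
  sorted[0] = $BddEccb
  sorted[1] = BddEccb$
  sorted[2] = Eccb$Bdd
  sorted[3] = b$BddEcc
  sorted[4] = cb$BddEc
  sorted[5] = ccb$BddE
  sorted[6] = dEccb$Bd
  sorted[7] = ddEccb$B
sorted[7] = ddEccb$B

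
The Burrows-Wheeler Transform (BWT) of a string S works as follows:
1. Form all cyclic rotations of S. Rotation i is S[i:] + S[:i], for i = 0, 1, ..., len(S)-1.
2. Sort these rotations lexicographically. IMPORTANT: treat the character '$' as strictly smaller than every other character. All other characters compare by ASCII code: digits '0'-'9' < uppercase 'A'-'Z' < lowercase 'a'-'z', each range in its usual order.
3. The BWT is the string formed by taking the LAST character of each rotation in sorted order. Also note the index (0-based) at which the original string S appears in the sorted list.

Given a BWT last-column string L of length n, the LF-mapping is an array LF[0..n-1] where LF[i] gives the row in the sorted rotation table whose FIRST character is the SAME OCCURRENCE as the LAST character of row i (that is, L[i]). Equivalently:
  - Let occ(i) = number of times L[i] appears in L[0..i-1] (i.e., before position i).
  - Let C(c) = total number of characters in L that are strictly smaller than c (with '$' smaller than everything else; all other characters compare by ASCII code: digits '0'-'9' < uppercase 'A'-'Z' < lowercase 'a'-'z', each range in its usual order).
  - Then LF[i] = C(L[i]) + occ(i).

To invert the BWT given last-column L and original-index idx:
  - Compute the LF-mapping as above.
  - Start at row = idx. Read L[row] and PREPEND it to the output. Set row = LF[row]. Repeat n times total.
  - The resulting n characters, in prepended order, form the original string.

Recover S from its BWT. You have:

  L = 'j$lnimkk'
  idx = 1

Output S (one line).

LF mapping: 2 0 5 7 1 6 3 4
Walk LF starting at row 1, prepending L[row]:
  step 1: row=1, L[1]='$', prepend. Next row=LF[1]=0
  step 2: row=0, L[0]='j', prepend. Next row=LF[0]=2
  step 3: row=2, L[2]='l', prepend. Next row=LF[2]=5
  step 4: row=5, L[5]='m', prepend. Next row=LF[5]=6
  step 5: row=6, L[6]='k', prepend. Next row=LF[6]=3
  step 6: row=3, L[3]='n', prepend. Next row=LF[3]=7
  step 7: row=7, L[7]='k', prepend. Next row=LF[7]=4
  step 8: row=4, L[4]='i', prepend. Next row=LF[4]=1
Reversed output: iknkmlj$

Answer: iknkmlj$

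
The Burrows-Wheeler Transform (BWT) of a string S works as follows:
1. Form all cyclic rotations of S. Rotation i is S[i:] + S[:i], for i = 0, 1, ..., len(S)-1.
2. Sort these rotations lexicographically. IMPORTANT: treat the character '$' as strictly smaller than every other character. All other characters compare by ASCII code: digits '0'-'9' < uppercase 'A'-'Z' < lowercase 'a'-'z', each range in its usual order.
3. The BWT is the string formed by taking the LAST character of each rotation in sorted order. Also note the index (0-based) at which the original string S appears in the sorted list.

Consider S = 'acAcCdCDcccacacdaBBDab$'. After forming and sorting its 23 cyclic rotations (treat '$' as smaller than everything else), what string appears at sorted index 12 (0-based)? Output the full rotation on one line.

All 23 rotations (rotation i = S[i:]+S[:i]):
  rot[0] = acAcCdCDcccacacdaBBDab$
  rot[1] = cAcCdCDcccacacdaBBDab$a
  rot[2] = AcCdCDcccacacdaBBDab$ac
  rot[3] = cCdCDcccacacdaBBDab$acA
  rot[4] = CdCDcccacacdaBBDab$acAc
  rot[5] = dCDcccacacdaBBDab$acAcC
  rot[6] = CDcccacacdaBBDab$acAcCd
  rot[7] = DcccacacdaBBDab$acAcCdC
  rot[8] = cccacacdaBBDab$acAcCdCD
  rot[9] = ccacacdaBBDab$acAcCdCDc
  rot[10] = cacacdaBBDab$acAcCdCDcc
  rot[11] = acacdaBBDab$acAcCdCDccc
  rot[12] = cacdaBBDab$acAcCdCDccca
  rot[13] = acdaBBDab$acAcCdCDcccac
  rot[14] = cdaBBDab$acAcCdCDcccaca
  rot[15] = daBBDab$acAcCdCDcccacac
  rot[16] = aBBDab$acAcCdCDcccacacd
  rot[17] = BBDab$acAcCdCDcccacacda
  rot[18] = BDab$acAcCdCDcccacacdaB
  rot[19] = Dab$acAcCdCDcccacacdaBB
  rot[20] = ab$acAcCdCDcccacacdaBBD
  rot[21] = b$acAcCdCDcccacacdaBBDa
  rot[22] = $acAcCdCDcccacacdaBBDab
Sorted (with $ < everything):
  sorted[0] = $acAcCdCDcccacacdaBBDab
  sorted[1] = AcCdCDcccacacdaBBDab$ac
  sorted[2] = BBDab$acAcCdCDcccacacda
  sorted[3] = BDab$acAcCdCDcccacacdaB
  sorted[4] = CDcccacacdaBBDab$acAcCd
  sorted[5] = CdCDcccacacdaBBDab$acAc
  sorted[6] = Dab$acAcCdCDcccacacdaBB
  sorted[7] = DcccacacdaBBDab$acAcCdC
  sorted[8] = aBBDab$acAcCdCDcccacacd
  sorted[9] = ab$acAcCdCDcccacacdaBBD
  sorted[10] = acAcCdCDcccacacdaBBDab$
  sorted[11] = acacdaBBDab$acAcCdCDccc
  sorted[12] = acdaBBDab$acAcCdCDcccac
  sorted[13] = b$acAcCdCDcccacacdaBBDa
  sorted[14] = cAcCdCDcccacacdaBBDab$a
  sorted[15] = cCdCDcccacacdaBBDab$acA
  sorted[16] = cacacdaBBDab$acAcCdCDcc
  sorted[17] = cacdaBBDab$acAcCdCDccca
  sorted[18] = ccacacdaBBDab$acAcCdCDc
  sorted[19] = cccacacdaBBDab$acAcCdCD
  sorted[20] = cdaBBDab$acAcCdCDcccaca
  sorted[21] = dCDcccacacdaBBDab$acAcC
  sorted[22] = daBBDab$acAcCdCDcccacac
sorted[12] = acdaBBDab$acAcCdCDcccac

Answer: acdaBBDab$acAcCdCDcccac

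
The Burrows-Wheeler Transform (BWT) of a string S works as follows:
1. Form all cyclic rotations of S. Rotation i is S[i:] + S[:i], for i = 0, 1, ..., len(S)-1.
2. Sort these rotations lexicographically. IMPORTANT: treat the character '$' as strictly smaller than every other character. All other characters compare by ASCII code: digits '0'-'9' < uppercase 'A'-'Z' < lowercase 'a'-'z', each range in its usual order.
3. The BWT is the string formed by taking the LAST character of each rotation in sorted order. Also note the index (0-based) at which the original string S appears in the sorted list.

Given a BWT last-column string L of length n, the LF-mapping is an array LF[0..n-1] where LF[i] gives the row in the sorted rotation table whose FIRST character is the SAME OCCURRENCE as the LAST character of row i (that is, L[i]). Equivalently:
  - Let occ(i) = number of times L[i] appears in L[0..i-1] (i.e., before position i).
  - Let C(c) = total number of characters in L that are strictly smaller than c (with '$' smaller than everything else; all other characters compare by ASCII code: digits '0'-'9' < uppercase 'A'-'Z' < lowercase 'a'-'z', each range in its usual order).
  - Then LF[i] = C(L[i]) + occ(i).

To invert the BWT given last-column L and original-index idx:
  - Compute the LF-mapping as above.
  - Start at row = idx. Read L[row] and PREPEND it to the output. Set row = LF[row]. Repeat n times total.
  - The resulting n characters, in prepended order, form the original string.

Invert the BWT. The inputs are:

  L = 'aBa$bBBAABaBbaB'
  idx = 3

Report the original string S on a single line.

LF mapping: 9 3 10 0 13 4 5 1 2 6 11 7 14 12 8
Walk LF starting at row 3, prepending L[row]:
  step 1: row=3, L[3]='$', prepend. Next row=LF[3]=0
  step 2: row=0, L[0]='a', prepend. Next row=LF[0]=9
  step 3: row=9, L[9]='B', prepend. Next row=LF[9]=6
  step 4: row=6, L[6]='B', prepend. Next row=LF[6]=5
  step 5: row=5, L[5]='B', prepend. Next row=LF[5]=4
  step 6: row=4, L[4]='b', prepend. Next row=LF[4]=13
  step 7: row=13, L[13]='a', prepend. Next row=LF[13]=12
  step 8: row=12, L[12]='b', prepend. Next row=LF[12]=14
  step 9: row=14, L[14]='B', prepend. Next row=LF[14]=8
  step 10: row=8, L[8]='A', prepend. Next row=LF[8]=2
  step 11: row=2, L[2]='a', prepend. Next row=LF[2]=10
  step 12: row=10, L[10]='a', prepend. Next row=LF[10]=11
  step 13: row=11, L[11]='B', prepend. Next row=LF[11]=7
  step 14: row=7, L[7]='A', prepend. Next row=LF[7]=1
  step 15: row=1, L[1]='B', prepend. Next row=LF[1]=3
Reversed output: BABaaABbabBBBa$

Answer: BABaaABbabBBBa$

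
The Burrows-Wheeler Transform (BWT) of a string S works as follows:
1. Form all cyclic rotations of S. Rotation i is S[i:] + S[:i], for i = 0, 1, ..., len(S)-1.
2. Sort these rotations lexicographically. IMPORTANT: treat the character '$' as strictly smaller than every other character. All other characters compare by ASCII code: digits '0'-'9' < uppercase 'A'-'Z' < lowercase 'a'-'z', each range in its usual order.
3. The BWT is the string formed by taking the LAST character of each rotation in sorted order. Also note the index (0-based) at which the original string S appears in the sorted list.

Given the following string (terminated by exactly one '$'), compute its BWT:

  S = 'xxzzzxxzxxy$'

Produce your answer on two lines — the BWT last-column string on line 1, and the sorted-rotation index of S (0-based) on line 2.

Answer: yzz$xxxxxzzx
3

Derivation:
All 12 rotations (rotation i = S[i:]+S[:i]):
  rot[0] = xxzzzxxzxxy$
  rot[1] = xzzzxxzxxy$x
  rot[2] = zzzxxzxxy$xx
  rot[3] = zzxxzxxy$xxz
  rot[4] = zxxzxxy$xxzz
  rot[5] = xxzxxy$xxzzz
  rot[6] = xzxxy$xxzzzx
  rot[7] = zxxy$xxzzzxx
  rot[8] = xxy$xxzzzxxz
  rot[9] = xy$xxzzzxxzx
  rot[10] = y$xxzzzxxzxx
  rot[11] = $xxzzzxxzxxy
Sorted (with $ < everything):
  sorted[0] = $xxzzzxxzxxy  (last char: 'y')
  sorted[1] = xxy$xxzzzxxz  (last char: 'z')
  sorted[2] = xxzxxy$xxzzz  (last char: 'z')
  sorted[3] = xxzzzxxzxxy$  (last char: '$')
  sorted[4] = xy$xxzzzxxzx  (last char: 'x')
  sorted[5] = xzxxy$xxzzzx  (last char: 'x')
  sorted[6] = xzzzxxzxxy$x  (last char: 'x')
  sorted[7] = y$xxzzzxxzxx  (last char: 'x')
  sorted[8] = zxxy$xxzzzxx  (last char: 'x')
  sorted[9] = zxxzxxy$xxzz  (last char: 'z')
  sorted[10] = zzxxzxxy$xxz  (last char: 'z')
  sorted[11] = zzzxxzxxy$xx  (last char: 'x')
Last column: yzz$xxxxxzzx
Original string S is at sorted index 3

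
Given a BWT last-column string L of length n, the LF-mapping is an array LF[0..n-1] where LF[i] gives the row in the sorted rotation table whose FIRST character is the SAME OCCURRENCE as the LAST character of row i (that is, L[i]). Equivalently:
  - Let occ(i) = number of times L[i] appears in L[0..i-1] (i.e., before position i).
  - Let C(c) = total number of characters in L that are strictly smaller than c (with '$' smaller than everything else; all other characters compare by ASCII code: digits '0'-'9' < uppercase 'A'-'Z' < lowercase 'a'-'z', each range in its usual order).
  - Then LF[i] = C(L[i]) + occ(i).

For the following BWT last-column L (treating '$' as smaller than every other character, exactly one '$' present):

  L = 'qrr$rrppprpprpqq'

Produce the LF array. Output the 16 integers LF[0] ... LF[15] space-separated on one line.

Char counts: '$':1, 'p':6, 'q':3, 'r':6
C (first-col start): C('$')=0, C('p')=1, C('q')=7, C('r')=10
L[0]='q': occ=0, LF[0]=C('q')+0=7+0=7
L[1]='r': occ=0, LF[1]=C('r')+0=10+0=10
L[2]='r': occ=1, LF[2]=C('r')+1=10+1=11
L[3]='$': occ=0, LF[3]=C('$')+0=0+0=0
L[4]='r': occ=2, LF[4]=C('r')+2=10+2=12
L[5]='r': occ=3, LF[5]=C('r')+3=10+3=13
L[6]='p': occ=0, LF[6]=C('p')+0=1+0=1
L[7]='p': occ=1, LF[7]=C('p')+1=1+1=2
L[8]='p': occ=2, LF[8]=C('p')+2=1+2=3
L[9]='r': occ=4, LF[9]=C('r')+4=10+4=14
L[10]='p': occ=3, LF[10]=C('p')+3=1+3=4
L[11]='p': occ=4, LF[11]=C('p')+4=1+4=5
L[12]='r': occ=5, LF[12]=C('r')+5=10+5=15
L[13]='p': occ=5, LF[13]=C('p')+5=1+5=6
L[14]='q': occ=1, LF[14]=C('q')+1=7+1=8
L[15]='q': occ=2, LF[15]=C('q')+2=7+2=9

Answer: 7 10 11 0 12 13 1 2 3 14 4 5 15 6 8 9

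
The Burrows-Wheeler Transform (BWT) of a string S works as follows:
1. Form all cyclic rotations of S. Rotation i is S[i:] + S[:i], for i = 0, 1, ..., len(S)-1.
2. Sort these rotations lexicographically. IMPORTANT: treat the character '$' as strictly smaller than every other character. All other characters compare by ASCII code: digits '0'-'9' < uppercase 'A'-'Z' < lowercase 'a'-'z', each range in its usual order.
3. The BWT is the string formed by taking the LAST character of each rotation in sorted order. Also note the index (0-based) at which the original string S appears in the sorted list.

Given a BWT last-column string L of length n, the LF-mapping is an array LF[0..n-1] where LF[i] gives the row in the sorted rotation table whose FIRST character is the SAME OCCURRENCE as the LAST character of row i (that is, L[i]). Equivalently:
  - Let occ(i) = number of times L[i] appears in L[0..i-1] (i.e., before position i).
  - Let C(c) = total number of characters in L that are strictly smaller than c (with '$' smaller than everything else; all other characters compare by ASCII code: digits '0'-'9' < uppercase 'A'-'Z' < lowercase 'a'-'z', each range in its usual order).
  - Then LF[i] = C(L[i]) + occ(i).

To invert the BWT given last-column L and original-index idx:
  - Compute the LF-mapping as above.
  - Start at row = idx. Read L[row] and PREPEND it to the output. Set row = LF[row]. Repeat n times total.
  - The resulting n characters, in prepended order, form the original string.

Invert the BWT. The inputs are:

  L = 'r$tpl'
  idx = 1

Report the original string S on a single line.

Answer: ltpr$

Derivation:
LF mapping: 3 0 4 2 1
Walk LF starting at row 1, prepending L[row]:
  step 1: row=1, L[1]='$', prepend. Next row=LF[1]=0
  step 2: row=0, L[0]='r', prepend. Next row=LF[0]=3
  step 3: row=3, L[3]='p', prepend. Next row=LF[3]=2
  step 4: row=2, L[2]='t', prepend. Next row=LF[2]=4
  step 5: row=4, L[4]='l', prepend. Next row=LF[4]=1
Reversed output: ltpr$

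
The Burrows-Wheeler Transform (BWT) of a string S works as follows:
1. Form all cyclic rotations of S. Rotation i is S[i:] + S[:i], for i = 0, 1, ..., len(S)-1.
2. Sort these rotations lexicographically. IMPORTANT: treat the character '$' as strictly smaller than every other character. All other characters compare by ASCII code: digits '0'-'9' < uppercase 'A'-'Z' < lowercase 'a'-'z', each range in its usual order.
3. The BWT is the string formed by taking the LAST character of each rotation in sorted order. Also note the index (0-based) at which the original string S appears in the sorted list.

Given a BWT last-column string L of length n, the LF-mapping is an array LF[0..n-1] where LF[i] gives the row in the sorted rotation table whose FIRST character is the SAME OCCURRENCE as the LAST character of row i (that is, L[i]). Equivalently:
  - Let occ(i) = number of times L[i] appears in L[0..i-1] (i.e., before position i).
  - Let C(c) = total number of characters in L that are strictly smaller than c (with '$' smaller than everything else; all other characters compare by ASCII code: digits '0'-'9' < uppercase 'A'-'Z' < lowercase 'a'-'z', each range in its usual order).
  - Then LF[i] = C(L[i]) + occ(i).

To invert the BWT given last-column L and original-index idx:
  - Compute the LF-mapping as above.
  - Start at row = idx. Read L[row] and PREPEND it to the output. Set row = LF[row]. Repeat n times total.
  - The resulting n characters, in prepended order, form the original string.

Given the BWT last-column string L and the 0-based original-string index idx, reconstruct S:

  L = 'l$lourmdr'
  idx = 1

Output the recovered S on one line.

Answer: drumroll$

Derivation:
LF mapping: 2 0 3 5 8 6 4 1 7
Walk LF starting at row 1, prepending L[row]:
  step 1: row=1, L[1]='$', prepend. Next row=LF[1]=0
  step 2: row=0, L[0]='l', prepend. Next row=LF[0]=2
  step 3: row=2, L[2]='l', prepend. Next row=LF[2]=3
  step 4: row=3, L[3]='o', prepend. Next row=LF[3]=5
  step 5: row=5, L[5]='r', prepend. Next row=LF[5]=6
  step 6: row=6, L[6]='m', prepend. Next row=LF[6]=4
  step 7: row=4, L[4]='u', prepend. Next row=LF[4]=8
  step 8: row=8, L[8]='r', prepend. Next row=LF[8]=7
  step 9: row=7, L[7]='d', prepend. Next row=LF[7]=1
Reversed output: drumroll$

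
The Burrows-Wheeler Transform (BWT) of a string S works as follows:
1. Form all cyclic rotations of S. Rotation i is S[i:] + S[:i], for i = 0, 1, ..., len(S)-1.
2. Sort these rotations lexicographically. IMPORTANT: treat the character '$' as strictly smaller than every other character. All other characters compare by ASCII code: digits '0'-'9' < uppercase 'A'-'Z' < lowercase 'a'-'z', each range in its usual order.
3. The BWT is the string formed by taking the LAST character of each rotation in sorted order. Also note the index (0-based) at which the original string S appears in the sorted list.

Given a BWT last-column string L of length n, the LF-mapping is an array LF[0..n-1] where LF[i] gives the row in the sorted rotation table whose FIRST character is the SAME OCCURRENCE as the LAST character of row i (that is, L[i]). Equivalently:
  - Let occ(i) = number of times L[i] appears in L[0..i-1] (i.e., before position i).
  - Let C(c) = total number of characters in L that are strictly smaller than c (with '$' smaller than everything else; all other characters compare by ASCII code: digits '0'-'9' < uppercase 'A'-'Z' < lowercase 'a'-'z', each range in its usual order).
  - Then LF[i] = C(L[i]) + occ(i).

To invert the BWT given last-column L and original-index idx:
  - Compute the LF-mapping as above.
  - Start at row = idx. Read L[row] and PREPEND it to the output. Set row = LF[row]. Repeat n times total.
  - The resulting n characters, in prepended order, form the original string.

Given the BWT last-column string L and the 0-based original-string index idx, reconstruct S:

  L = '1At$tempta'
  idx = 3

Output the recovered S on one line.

Answer: attemptA1$

Derivation:
LF mapping: 1 2 7 0 8 4 5 6 9 3
Walk LF starting at row 3, prepending L[row]:
  step 1: row=3, L[3]='$', prepend. Next row=LF[3]=0
  step 2: row=0, L[0]='1', prepend. Next row=LF[0]=1
  step 3: row=1, L[1]='A', prepend. Next row=LF[1]=2
  step 4: row=2, L[2]='t', prepend. Next row=LF[2]=7
  step 5: row=7, L[7]='p', prepend. Next row=LF[7]=6
  step 6: row=6, L[6]='m', prepend. Next row=LF[6]=5
  step 7: row=5, L[5]='e', prepend. Next row=LF[5]=4
  step 8: row=4, L[4]='t', prepend. Next row=LF[4]=8
  step 9: row=8, L[8]='t', prepend. Next row=LF[8]=9
  step 10: row=9, L[9]='a', prepend. Next row=LF[9]=3
Reversed output: attemptA1$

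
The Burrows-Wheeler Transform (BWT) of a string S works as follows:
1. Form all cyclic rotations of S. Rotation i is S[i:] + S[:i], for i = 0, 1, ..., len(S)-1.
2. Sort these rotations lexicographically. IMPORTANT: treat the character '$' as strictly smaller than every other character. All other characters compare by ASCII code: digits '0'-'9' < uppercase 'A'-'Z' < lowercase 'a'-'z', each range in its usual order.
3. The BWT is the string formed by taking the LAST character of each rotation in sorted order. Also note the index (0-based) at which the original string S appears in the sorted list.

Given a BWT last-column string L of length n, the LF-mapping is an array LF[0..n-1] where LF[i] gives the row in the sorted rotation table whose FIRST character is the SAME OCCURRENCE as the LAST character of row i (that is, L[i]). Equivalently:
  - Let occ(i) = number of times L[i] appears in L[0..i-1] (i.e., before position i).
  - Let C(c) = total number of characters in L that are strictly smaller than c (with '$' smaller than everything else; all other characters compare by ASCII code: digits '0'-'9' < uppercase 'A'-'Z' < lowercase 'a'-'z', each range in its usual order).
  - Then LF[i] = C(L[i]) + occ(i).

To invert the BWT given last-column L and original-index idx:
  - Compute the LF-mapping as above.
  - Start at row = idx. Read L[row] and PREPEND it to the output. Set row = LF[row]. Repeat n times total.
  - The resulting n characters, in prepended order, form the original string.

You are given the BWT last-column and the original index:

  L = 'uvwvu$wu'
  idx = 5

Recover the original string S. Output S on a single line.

Answer: vuwwuvu$

Derivation:
LF mapping: 1 4 6 5 2 0 7 3
Walk LF starting at row 5, prepending L[row]:
  step 1: row=5, L[5]='$', prepend. Next row=LF[5]=0
  step 2: row=0, L[0]='u', prepend. Next row=LF[0]=1
  step 3: row=1, L[1]='v', prepend. Next row=LF[1]=4
  step 4: row=4, L[4]='u', prepend. Next row=LF[4]=2
  step 5: row=2, L[2]='w', prepend. Next row=LF[2]=6
  step 6: row=6, L[6]='w', prepend. Next row=LF[6]=7
  step 7: row=7, L[7]='u', prepend. Next row=LF[7]=3
  step 8: row=3, L[3]='v', prepend. Next row=LF[3]=5
Reversed output: vuwwuvu$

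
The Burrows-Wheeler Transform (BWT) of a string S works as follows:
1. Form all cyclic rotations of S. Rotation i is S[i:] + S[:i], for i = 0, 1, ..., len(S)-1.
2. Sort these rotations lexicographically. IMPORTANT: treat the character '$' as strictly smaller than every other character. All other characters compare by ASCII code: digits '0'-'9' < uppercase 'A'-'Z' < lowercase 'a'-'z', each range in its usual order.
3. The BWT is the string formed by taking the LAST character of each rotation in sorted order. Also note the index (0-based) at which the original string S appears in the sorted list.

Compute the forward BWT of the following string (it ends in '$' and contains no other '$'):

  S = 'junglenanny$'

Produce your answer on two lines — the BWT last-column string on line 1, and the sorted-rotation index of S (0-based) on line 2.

All 12 rotations (rotation i = S[i:]+S[:i]):
  rot[0] = junglenanny$
  rot[1] = unglenanny$j
  rot[2] = nglenanny$ju
  rot[3] = glenanny$jun
  rot[4] = lenanny$jung
  rot[5] = enanny$jungl
  rot[6] = nanny$jungle
  rot[7] = anny$junglen
  rot[8] = nny$junglena
  rot[9] = ny$junglenan
  rot[10] = y$junglenann
  rot[11] = $junglenanny
Sorted (with $ < everything):
  sorted[0] = $junglenanny  (last char: 'y')
  sorted[1] = anny$junglen  (last char: 'n')
  sorted[2] = enanny$jungl  (last char: 'l')
  sorted[3] = glenanny$jun  (last char: 'n')
  sorted[4] = junglenanny$  (last char: '$')
  sorted[5] = lenanny$jung  (last char: 'g')
  sorted[6] = nanny$jungle  (last char: 'e')
  sorted[7] = nglenanny$ju  (last char: 'u')
  sorted[8] = nny$junglena  (last char: 'a')
  sorted[9] = ny$junglenan  (last char: 'n')
  sorted[10] = unglenanny$j  (last char: 'j')
  sorted[11] = y$junglenann  (last char: 'n')
Last column: ynln$geuanjn
Original string S is at sorted index 4

Answer: ynln$geuanjn
4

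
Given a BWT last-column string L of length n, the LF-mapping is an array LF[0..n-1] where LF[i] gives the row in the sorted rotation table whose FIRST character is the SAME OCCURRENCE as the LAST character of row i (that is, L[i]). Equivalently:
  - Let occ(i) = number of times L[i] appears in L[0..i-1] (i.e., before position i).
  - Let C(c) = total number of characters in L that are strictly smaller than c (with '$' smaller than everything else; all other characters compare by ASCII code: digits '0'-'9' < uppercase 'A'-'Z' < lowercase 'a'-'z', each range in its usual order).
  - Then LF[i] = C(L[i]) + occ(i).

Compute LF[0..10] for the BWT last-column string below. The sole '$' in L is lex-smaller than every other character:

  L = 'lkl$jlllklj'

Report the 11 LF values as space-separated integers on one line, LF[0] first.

Char counts: '$':1, 'j':2, 'k':2, 'l':6
C (first-col start): C('$')=0, C('j')=1, C('k')=3, C('l')=5
L[0]='l': occ=0, LF[0]=C('l')+0=5+0=5
L[1]='k': occ=0, LF[1]=C('k')+0=3+0=3
L[2]='l': occ=1, LF[2]=C('l')+1=5+1=6
L[3]='$': occ=0, LF[3]=C('$')+0=0+0=0
L[4]='j': occ=0, LF[4]=C('j')+0=1+0=1
L[5]='l': occ=2, LF[5]=C('l')+2=5+2=7
L[6]='l': occ=3, LF[6]=C('l')+3=5+3=8
L[7]='l': occ=4, LF[7]=C('l')+4=5+4=9
L[8]='k': occ=1, LF[8]=C('k')+1=3+1=4
L[9]='l': occ=5, LF[9]=C('l')+5=5+5=10
L[10]='j': occ=1, LF[10]=C('j')+1=1+1=2

Answer: 5 3 6 0 1 7 8 9 4 10 2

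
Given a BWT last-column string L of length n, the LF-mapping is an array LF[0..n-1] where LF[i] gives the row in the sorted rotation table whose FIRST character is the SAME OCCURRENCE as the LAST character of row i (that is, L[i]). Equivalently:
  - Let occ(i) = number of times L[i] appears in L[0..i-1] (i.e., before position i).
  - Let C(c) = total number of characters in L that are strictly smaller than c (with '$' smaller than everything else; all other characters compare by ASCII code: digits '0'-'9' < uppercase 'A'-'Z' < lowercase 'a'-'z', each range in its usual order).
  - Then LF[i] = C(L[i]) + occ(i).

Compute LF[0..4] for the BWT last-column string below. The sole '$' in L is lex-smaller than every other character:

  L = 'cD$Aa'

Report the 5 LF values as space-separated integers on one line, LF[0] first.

Answer: 4 2 0 1 3

Derivation:
Char counts: '$':1, 'A':1, 'D':1, 'a':1, 'c':1
C (first-col start): C('$')=0, C('A')=1, C('D')=2, C('a')=3, C('c')=4
L[0]='c': occ=0, LF[0]=C('c')+0=4+0=4
L[1]='D': occ=0, LF[1]=C('D')+0=2+0=2
L[2]='$': occ=0, LF[2]=C('$')+0=0+0=0
L[3]='A': occ=0, LF[3]=C('A')+0=1+0=1
L[4]='a': occ=0, LF[4]=C('a')+0=3+0=3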